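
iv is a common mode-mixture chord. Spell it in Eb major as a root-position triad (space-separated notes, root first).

iv is built on scale degree 4, which is Ab in both Eb major and its parallel. Stacking thirds in Eb minor on Ab gives Ab–Cb–Eb.

Ab Cb Eb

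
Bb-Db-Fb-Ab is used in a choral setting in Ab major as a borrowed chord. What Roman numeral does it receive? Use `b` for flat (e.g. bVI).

The root Bb is the diatonic 2nd degree of Ab major; the borrowing shows in the chord quality. Bb–Db–Fb–Ab is a half-diminished-seventh chord — the form found in Ab minor, not the diatonic ii (Bbm). Borrowed into Ab major it is written iiø7.

iiø7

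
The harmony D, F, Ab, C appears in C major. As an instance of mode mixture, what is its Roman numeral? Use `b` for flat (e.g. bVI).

The root D is the diatonic 2nd degree of C major; the borrowing shows in the chord quality. Diatonically C major has Dm (ii) on that degree; D–F–Ab–C is instead the half-diminished-seventh chord native to C minor, so it takes the label iiø7.

iiø7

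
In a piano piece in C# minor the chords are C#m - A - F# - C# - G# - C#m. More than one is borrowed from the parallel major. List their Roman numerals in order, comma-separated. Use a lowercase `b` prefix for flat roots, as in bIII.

IV, I

In C# minor (with V from harmonic minor) the diatonic chords are C#m, D#dim, E, F#m, G#, A, B. Of the given chords, C#m, A and G# are diatonic. F# (F#–A#–C#) doesn't fit — on degree 4 C# minor would have F#m (iv). F# is the degree-4 chord of C# major, so it is the borrowed IV. C# (C#–E#–G#) doesn't fit — on degree 1 C# minor would have C#m (i). C# is the degree-1 chord of C# major, so it is the borrowed I.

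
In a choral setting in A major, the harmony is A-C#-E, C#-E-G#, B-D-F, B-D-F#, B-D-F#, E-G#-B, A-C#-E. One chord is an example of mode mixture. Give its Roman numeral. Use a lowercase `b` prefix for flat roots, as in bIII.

ii°

In A major the diatonic chords are A, Bm, C#m, D, E, F#m, G#dim. A–C#–E = A, C#–E–G# = C#m, B–D–F# = Bm and E–G#–B = E are all diatonic. B–D–F doesn't fit — on degree 2 A major would have Bm (ii). Bdim is the degree-2 chord of A minor, so it is the borrowed ii°.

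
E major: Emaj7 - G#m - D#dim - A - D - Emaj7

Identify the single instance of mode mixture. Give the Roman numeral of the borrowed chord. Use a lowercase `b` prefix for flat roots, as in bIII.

E major has the diatonic set E, F#m, G#m, A, B, C#m, D#dim. Emaj7, G#m, D#dim and A all belong to that set. D (D–F#–A) is not: scale degree 7 in E major carries D#dim (vii°). In E minor the chord on that degree is D, so here it functions as bVII, borrowed from the parallel minor.

bVII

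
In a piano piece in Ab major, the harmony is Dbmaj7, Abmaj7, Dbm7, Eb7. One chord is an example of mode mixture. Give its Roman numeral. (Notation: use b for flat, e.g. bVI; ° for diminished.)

iv7

Ab major has the diatonic set Ab, Bbm, Cm, Db, Eb, Fm, Gdim. Dbmaj7, Abmaj7 and Eb7 are all diatonic. Dbm7 (Db–Fb–Ab–Cb) is not: scale degree 4 in Ab major carries Db (IV). In Ab minor the chord on that degree is Dbm7, so here it functions as iv7, borrowed from the parallel minor.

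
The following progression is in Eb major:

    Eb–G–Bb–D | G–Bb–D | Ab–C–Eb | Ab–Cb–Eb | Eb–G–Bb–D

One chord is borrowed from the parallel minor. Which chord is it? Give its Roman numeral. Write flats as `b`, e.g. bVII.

iv

The diatonic triads in Eb major are Eb, Fm, Gm, Ab, Bb, Cm, Ddim. Of the given chords, Eb–G–Bb–D = Ebmaj7, G–Bb–D = Gm and Ab–C–Eb = Ab are diatonic. But Ab–Cb–Eb is foreign: the diatonic IV on degree 4 is Ab, whereas Abm comes from Eb minor. It is labeled iv.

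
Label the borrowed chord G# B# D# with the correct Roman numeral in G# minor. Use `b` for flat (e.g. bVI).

I

The root G# is the diatonic 1st degree of G# minor; the borrowing shows in the chord quality. The diatonic chord on degree 1 would be G#m (i), but G#–B#–D# is the major chord from G# major. As a borrowed chord it is labeled I.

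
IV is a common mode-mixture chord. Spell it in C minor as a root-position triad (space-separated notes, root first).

F A C

The root, F, is scale degree 4 — the same note in C minor and C major; only the chord quality changes. Stacking thirds in C major on F gives F–A–C.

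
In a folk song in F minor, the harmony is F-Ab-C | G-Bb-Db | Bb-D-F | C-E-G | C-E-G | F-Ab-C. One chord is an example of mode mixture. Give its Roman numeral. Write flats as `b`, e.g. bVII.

IV

F minor has the diatonic set Fm, Gdim, Ab, Bbm, C, Db, Eb (with V from harmonic minor). Of the given chords, F–Ab–C = Fm, G–Bb–Db = Gdim and C–E–G = C are diatonic. Bb–D–F doesn't fit — on degree 4 F minor would have Bbm (iv). Bb is the degree-4 chord of F major, so it is the borrowed IV.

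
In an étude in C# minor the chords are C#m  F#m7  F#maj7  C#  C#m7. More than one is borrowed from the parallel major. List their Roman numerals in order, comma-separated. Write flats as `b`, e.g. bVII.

In C# minor (with V from harmonic minor) the diatonic chords are C#m, D#dim, E, F#m, G#, A, B. Of the given chords, C#m, F#m7 and C#m7 are diatonic. F#maj7 (F#–A#–C#–E#) doesn't fit — on degree 4 C# minor would have F#m (iv). F#maj7 is the degree-4 chord of C# major, so it is the borrowed IVmaj7. C# (C#–E#–G#) is not: scale degree 1 in C# minor carries C#m (i). In C# major the chord on that degree is C#, so here it functions as I, borrowed from the parallel major.

IVmaj7, I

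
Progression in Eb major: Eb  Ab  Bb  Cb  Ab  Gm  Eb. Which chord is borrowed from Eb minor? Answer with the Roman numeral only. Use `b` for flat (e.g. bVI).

bVI

The diatonic triads in Eb major are Eb, Fm, Gm, Ab, Bb, Cm, Ddim. Eb, Ab, Bb and Gm all belong to that set. But Cb (Cb–Eb–Gb) is foreign: the diatonic vi on degree 6 is Cm, whereas Cb comes from Eb minor. It is labeled bVI.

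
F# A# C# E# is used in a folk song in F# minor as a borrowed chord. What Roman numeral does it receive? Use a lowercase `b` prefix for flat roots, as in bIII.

F# is scale degree 1 in F# minor. F#–A#–C#–E# is a major-seventh chord — the form found in F# major, not the diatonic i (F#m). Borrowed into F# minor it is written Imaj7.

Imaj7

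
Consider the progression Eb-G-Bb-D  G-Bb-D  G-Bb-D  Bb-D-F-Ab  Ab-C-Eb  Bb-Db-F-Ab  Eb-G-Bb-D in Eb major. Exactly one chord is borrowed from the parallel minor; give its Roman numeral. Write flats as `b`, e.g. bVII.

v7

Eb major has the diatonic set Eb, Fm, Gm, Ab, Bb, Cm, Ddim. Of the given chords, Eb–G–Bb–D = Ebmaj7, G–Bb–D = Gm, Bb–D–F–Ab = Bb7 and Ab–C–Eb = Ab are diatonic. But Bb–Db–F–Ab is foreign: the diatonic V on degree 5 is Bb, whereas Bbm7 comes from Eb minor. It is labeled v7.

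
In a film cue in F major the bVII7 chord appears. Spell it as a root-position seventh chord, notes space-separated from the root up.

Scale degree 7 in F major is E. bVII7 uses the lowered form, Eb, taken from F minor. In F minor the chord on Eb is Eb–G–Bb–Db.

Eb G Bb Db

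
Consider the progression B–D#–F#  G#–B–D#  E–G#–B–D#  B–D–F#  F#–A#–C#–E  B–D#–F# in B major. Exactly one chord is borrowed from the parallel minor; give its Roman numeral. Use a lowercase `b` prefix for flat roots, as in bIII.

i

In B major the diatonic chords are B, C#m, D#m, E, F#, G#m, A#dim. B–D#–F# = B, G#–B–D# = G#m, E–G#–B–D# = Emaj7 and F#–A#–C#–E = F#7 all belong to that set. But B–D–F# is foreign: the diatonic I on degree 1 is B, whereas Bm comes from B minor. It is labeled i.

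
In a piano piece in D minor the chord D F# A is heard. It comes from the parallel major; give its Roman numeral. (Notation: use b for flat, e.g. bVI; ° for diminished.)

D is scale degree 1 in D minor. Diatonically D minor has Dm (i) on that degree; D–F#–A is instead the major chord native to D major, so it takes the label I.

I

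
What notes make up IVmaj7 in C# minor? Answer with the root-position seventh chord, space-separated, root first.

IVmaj7 is built on scale degree 4, which is F# in both C# minor and its parallel. Building the major-seventh chord from the parallel major on F#: F#–A#–C#–E#.

F# A# C# E#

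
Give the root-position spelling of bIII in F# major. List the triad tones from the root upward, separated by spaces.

bIII is built on the lowered scale degree 3. In F# major degree 3 is A#; lowered it becomes A. In F# minor the chord on A is A–C#–E.

A C# E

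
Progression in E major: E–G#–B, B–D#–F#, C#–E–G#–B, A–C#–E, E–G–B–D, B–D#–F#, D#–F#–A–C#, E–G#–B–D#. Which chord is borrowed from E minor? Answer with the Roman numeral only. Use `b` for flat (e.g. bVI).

i7

E major has the diatonic set E, F#m, G#m, A, B, C#m, D#dim. E–G#–B = E, B–D#–F# = B, C#–E–G#–B = C#m7, A–C#–E = A, D#–F#–A–C# = D#m7b5 and E–G#–B–D# = Emaj7 all belong to that set. E–G–B–D doesn't fit — on degree 1 E major would have E (I). Em7 is the degree-1 chord of E minor, so it is the borrowed i7.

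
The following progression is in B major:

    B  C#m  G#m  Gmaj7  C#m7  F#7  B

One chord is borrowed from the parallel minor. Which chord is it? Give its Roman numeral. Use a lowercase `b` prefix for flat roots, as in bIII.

The diatonic triads in B major are B, C#m, D#m, E, F#, G#m, A#dim. Of the given chords, B, C#m, G#m, C#m7 and F#7 are diatonic. But Gmaj7 (G–B–D–F#) is foreign: the diatonic vi on degree 6 is G#m, whereas Gmaj7 comes from B minor. It is labeled bVImaj7.

bVImaj7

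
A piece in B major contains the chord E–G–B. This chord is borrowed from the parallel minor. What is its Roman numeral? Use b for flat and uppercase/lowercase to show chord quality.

The root E is the diatonic 4th degree of B major; the borrowing shows in the chord quality. E–G–B is a minor chord — the form found in B minor, not the diatonic IV (E). Borrowed into B major it is written iv.

iv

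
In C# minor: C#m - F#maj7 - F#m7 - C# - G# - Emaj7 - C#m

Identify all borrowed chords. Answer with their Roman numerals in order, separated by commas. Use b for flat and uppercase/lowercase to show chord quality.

In C# minor (with V from harmonic minor) the diatonic chords are C#m, D#dim, E, F#m, G#, A, B. C#m, F#m7, G# and Emaj7 all belong to that set. But F#maj7 (F#–A#–C#–E#) is foreign: the diatonic iv on degree 4 is F#m, whereas F#maj7 comes from C# major. It is labeled IVmaj7. C# (C#–E#–G#) doesn't fit — on degree 1 C# minor would have C#m (i). C# is the degree-1 chord of C# major, so it is the borrowed I.

IVmaj7, I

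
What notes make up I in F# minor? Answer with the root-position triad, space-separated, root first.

F# A# C#

I is built on scale degree 1, which is F# in both F# minor and its parallel. In F# major the chord on F# is F#–A#–C#.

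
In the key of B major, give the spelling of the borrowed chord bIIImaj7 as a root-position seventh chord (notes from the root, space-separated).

Scale degree 3 in B major is D#. bIIImaj7 uses the lowered form, D, taken from B minor. Stacking thirds in B minor on D gives D–F#–A–C#.

D F# A C#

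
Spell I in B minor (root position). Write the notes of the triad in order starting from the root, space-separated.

B D# F#

I is built on scale degree 1, which is B in both B minor and its parallel. Building the major chord from the parallel major on B: B–D#–F#.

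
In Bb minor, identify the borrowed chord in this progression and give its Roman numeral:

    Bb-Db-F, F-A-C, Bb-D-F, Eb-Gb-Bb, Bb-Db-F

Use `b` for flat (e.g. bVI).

I

Bb minor has the diatonic set Bbm, Cdim, Db, Ebm, F, Gb, Ab (with V from harmonic minor). Of the given chords, Bb–Db–F = Bbm, F–A–C = F and Eb–Gb–Bb = Ebm are diatonic. But Bb–D–F is foreign: the diatonic i on degree 1 is Bbm, whereas Bb comes from Bb major. It is labeled I.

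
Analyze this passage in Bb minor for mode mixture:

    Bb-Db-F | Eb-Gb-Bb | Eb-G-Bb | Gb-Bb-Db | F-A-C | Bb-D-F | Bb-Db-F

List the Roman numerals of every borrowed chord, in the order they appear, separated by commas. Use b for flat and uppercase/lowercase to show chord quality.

Bb minor has the diatonic set Bbm, Cdim, Db, Ebm, F, Gb, Ab (with V from harmonic minor). Of the given chords, Bb–Db–F = Bbm, Eb–Gb–Bb = Ebm, Gb–Bb–Db = Gb and F–A–C = F are diatonic. Eb–G–Bb is not: scale degree 4 in Bb minor carries Ebm (iv). In Bb major the chord on that degree is Eb, so here it functions as IV, borrowed from the parallel major. Bb–D–F is not: scale degree 1 in Bb minor carries Bbm (i). In Bb major the chord on that degree is Bb, so here it functions as I, borrowed from the parallel major.

IV, I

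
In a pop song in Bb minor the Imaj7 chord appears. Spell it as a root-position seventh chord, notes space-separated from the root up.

Bb D F A

Imaj7 is built on scale degree 1, which is Bb in both Bb minor and its parallel. Stacking thirds in Bb major on Bb gives Bb–D–F–A.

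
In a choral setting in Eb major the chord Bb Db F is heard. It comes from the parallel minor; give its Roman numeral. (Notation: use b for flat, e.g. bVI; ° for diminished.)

v

The root Bb is the diatonic 5th degree of Eb major; the borrowing shows in the chord quality. The diatonic chord on degree 5 would be Bb (V), but Bb–Db–F is the minor chord from Eb minor. As a borrowed chord it is labeled v.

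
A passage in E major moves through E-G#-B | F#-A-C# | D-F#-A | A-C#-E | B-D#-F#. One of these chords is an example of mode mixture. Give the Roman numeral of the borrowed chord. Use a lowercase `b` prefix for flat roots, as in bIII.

The diatonic triads in E major are E, F#m, G#m, A, B, C#m, D#dim. E–G#–B = E, F#–A–C# = F#m, A–C#–E = A and B–D#–F# = B all belong to that set. But D–F#–A is foreign: the diatonic vii° on degree 7 is D#dim, whereas D comes from E minor. It is labeled bVII.

bVII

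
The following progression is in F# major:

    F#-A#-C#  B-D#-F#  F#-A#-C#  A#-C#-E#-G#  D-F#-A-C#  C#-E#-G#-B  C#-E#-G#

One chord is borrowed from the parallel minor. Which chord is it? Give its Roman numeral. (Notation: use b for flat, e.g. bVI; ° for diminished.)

F# major has the diatonic set F#, G#m, A#m, B, C#, D#m, E#dim. F#–A#–C# = F#, B–D#–F# = B, A#–C#–E#–G# = A#m7, C#–E#–G#–B = C#7 and C#–E#–G# = C# all belong to that set. D–F#–A–C# is not: scale degree 6 in F# major carries D#m (vi). In F# minor the chord on that degree is Dmaj7, so here it functions as bVImaj7, borrowed from the parallel minor.

bVImaj7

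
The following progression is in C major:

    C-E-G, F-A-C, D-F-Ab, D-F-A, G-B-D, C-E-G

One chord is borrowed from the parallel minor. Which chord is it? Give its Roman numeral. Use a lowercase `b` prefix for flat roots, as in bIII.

In C major the diatonic chords are C, Dm, Em, F, G, Am, Bdim. C–E–G = C, F–A–C = F, D–F–A = Dm and G–B–D = G all belong to that set. D–F–Ab is not: scale degree 2 in C major carries Dm (ii). In C minor the chord on that degree is Ddim, so here it functions as ii°, borrowed from the parallel minor.

ii°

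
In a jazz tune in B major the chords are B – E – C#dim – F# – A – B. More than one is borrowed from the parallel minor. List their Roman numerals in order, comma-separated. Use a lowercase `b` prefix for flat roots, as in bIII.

In B major the diatonic chords are B, C#m, D#m, E, F#, G#m, A#dim. B, E and F# are all diatonic. C#dim (C#–E–G) is not: scale degree 2 in B major carries C#m (ii). In B minor the chord on that degree is C#dim, so here it functions as ii°, borrowed from the parallel minor. A (A–C#–E) doesn't fit — on degree 7 B major would have A#dim (vii°). A is the degree-7 chord of B minor, so it is the borrowed bVII.

ii°, bVII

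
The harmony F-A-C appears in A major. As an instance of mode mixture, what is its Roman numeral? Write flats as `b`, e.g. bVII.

The root F is the lowered 6th scale degree — diatonically A major has F# there. The diatonic chord on degree 6 would be F#m (vi), but F–A–C is the major chord from A minor. As a borrowed chord it is labeled bVI.

bVI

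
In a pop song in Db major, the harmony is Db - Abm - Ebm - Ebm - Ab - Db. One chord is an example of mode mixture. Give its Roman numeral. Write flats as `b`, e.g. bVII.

v

Db major has the diatonic set Db, Ebm, Fm, Gb, Ab, Bbm, Cdim. Db, Ebm and Ab are all diatonic. Abm (Ab–Cb–Eb) doesn't fit — on degree 5 Db major would have Ab (V). Abm is the degree-5 chord of Db minor, so it is the borrowed v.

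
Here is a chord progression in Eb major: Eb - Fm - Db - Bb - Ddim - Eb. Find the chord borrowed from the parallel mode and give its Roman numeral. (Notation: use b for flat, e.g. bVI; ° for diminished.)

bVII

In Eb major the diatonic chords are Eb, Fm, Gm, Ab, Bb, Cm, Ddim. Eb, Fm, Bb and Ddim all belong to that set. Db (Db–F–Ab) is not: scale degree 7 in Eb major carries Ddim (vii°). In Eb minor the chord on that degree is Db, so here it functions as bVII, borrowed from the parallel minor.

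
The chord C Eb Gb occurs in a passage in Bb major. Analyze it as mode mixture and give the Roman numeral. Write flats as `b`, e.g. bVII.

The root C is the diatonic 2nd degree of Bb major; the borrowing shows in the chord quality. Diatonically Bb major has Cm (ii) on that degree; C–Eb–Gb is instead the diminished chord native to Bb minor, so it takes the label ii°.

ii°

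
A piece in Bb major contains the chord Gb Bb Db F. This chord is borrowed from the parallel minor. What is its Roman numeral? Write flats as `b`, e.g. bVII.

bVImaj7

In Bb major scale degree 6 is G; Gb is its lowered form, from Bb minor. Diatonically Bb major has Gm (vi) on that degree; Gb–Bb–Db–F is instead the major-seventh chord native to Bb minor, so it takes the label bVImaj7.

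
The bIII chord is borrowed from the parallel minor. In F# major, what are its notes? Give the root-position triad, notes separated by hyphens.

bIII is built on the lowered scale degree 3. In F# major degree 3 is A#; lowered it becomes A. In F# minor the chord on A is A–C#–E.

A-C#-E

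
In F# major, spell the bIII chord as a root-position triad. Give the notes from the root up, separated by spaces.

A C# E

Scale degree 3 in F# major is A#. bIII uses the lowered form, A, taken from F# minor. Stacking thirds in F# minor on A gives A–C#–E.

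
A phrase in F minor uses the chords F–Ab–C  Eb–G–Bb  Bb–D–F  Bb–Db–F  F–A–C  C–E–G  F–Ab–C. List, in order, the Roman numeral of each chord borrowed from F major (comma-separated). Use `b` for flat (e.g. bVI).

IV, I

The diatonic triads in F minor (with V from harmonic minor) are Fm, Gdim, Ab, Bbm, C, Db, Eb. F–Ab–C = Fm, Eb–G–Bb = Eb, Bb–Db–F = Bbm and C–E–G = C are all diatonic. But Bb–D–F is foreign: the diatonic iv on degree 4 is Bbm, whereas Bb comes from F major. It is labeled IV. F–A–C is not: scale degree 1 in F minor carries Fm (i). In F major the chord on that degree is F, so here it functions as I, borrowed from the parallel major.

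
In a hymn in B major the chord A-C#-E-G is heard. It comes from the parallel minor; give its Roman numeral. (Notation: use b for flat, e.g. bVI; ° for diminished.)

bVII7

A is the lowered form of scale degree 7 in B major (the diatonic degree 7 is A#). The diatonic chord on degree 7 would be A#dim (vii°), but A–C#–E–G is the dominant-seventh chord from B minor. As a borrowed chord it is labeled bVII7.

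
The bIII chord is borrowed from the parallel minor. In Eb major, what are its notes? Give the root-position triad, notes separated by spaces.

Scale degree 3 in Eb major is G. bIII uses the lowered form, Gb, taken from Eb minor. In Eb minor the chord on Gb is Gb–Bb–Db.

Gb Bb Db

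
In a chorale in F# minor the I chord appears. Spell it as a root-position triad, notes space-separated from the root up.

F# A# C#

The root, F#, is scale degree 1 — the same note in F# minor and F# major; only the chord quality changes. Building the major chord from the parallel major on F#: F#–A#–C#.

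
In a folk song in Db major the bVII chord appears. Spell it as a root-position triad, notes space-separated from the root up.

Scale degree 7 in Db major is C. bVII uses the lowered form, Cb, taken from Db minor. Building the major chord from the parallel minor on Cb: Cb–Eb–Gb.

Cb Eb Gb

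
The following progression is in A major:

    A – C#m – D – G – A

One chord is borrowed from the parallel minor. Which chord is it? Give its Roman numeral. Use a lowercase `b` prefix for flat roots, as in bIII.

A major has the diatonic set A, Bm, C#m, D, E, F#m, G#dim. A, C#m and D are all diatonic. G (G–B–D) doesn't fit — on degree 7 A major would have G#dim (vii°). G is the degree-7 chord of A minor, so it is the borrowed bVII.

bVII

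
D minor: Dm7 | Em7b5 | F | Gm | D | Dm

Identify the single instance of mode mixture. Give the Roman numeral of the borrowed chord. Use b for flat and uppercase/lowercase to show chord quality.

In D minor (with V from harmonic minor) the diatonic chords are Dm, Edim, F, Gm, A, Bb, C. Of the given chords, Dm7, Em7b5, F, Gm and Dm are diatonic. But D (D–F#–A) is foreign: the diatonic i on degree 1 is Dm, whereas D comes from D major. It is labeled I.

I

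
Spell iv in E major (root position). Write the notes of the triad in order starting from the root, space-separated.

The root, A, is scale degree 4 — the same note in E major and E minor; only the chord quality changes. In E minor the chord on A is A–C–E.

A C E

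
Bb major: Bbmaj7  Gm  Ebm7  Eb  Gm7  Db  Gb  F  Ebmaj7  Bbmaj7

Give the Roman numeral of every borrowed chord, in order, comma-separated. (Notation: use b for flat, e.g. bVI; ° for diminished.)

iv7, bIII, bVI

The diatonic triads in Bb major are Bb, Cm, Dm, Eb, F, Gm, Adim. Of the given chords, Bbmaj7, Gm, Eb, Gm7, F and Ebmaj7 are diatonic. Ebm7 (Eb–Gb–Bb–Db) doesn't fit — on degree 4 Bb major would have Eb (IV). Ebm7 is the degree-4 chord of Bb minor, so it is the borrowed iv7. Db (Db–F–Ab) doesn't fit — on degree 3 Bb major would have Dm (iii). Db is the degree-3 chord of Bb minor, so it is the borrowed bIII. But Gb (Gb–Bb–Db) is foreign: the diatonic vi on degree 6 is Gm, whereas Gb comes from Bb minor. It is labeled bVI.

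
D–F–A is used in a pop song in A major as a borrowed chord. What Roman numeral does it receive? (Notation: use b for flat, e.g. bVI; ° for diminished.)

iv

The root D is the diatonic 4th degree of A major; the borrowing shows in the chord quality. Diatonically A major has D (IV) on that degree; D–F–A is instead the minor chord native to A minor, so it takes the label iv.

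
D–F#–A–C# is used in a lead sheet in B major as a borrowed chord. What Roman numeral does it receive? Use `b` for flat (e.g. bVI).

D is the lowered form of scale degree 3 in B major (the diatonic degree 3 is D#). D–F#–A–C# is a major-seventh chord — the form found in B minor, not the diatonic iii (D#m). Borrowed into B major it is written bIIImaj7.

bIIImaj7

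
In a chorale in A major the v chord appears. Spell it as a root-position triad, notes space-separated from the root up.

v is built on scale degree 5, which is E in both A major and its parallel. Building the minor chord from the parallel minor on E: E–G–B.

E G B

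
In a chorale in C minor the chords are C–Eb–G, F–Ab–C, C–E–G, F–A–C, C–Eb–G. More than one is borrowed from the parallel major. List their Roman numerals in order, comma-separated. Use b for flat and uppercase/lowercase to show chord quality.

I, IV

C minor has the diatonic set Cm, Ddim, Eb, Fm, G, Ab, Bb (with V from harmonic minor). Of the given chords, C–Eb–G = Cm and F–Ab–C = Fm are diatonic. C–E–G doesn't fit — on degree 1 C minor would have Cm (i). C is the degree-1 chord of C major, so it is the borrowed I. But F–A–C is foreign: the diatonic iv on degree 4 is Fm, whereas F comes from C major. It is labeled IV.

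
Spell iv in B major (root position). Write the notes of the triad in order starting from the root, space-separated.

E G B

The root, E, is scale degree 4 — the same note in B major and B minor; only the chord quality changes. In B minor the chord on E is E–G–B.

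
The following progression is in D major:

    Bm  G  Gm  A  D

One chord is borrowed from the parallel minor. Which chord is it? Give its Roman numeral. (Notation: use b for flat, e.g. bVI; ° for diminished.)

iv

In D major the diatonic chords are D, Em, F#m, G, A, Bm, C#dim. Bm, G, A and D are all diatonic. Gm (G–Bb–D) is not: scale degree 4 in D major carries G (IV). In D minor the chord on that degree is Gm, so here it functions as iv, borrowed from the parallel minor.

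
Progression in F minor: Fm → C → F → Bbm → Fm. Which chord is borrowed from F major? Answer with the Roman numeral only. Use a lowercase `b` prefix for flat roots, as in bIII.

F minor has the diatonic set Fm, Gdim, Ab, Bbm, C, Db, Eb (with V from harmonic minor). Fm, C and Bbm are all diatonic. F (F–A–C) is not: scale degree 1 in F minor carries Fm (i). In F major the chord on that degree is F, so here it functions as I, borrowed from the parallel major.

I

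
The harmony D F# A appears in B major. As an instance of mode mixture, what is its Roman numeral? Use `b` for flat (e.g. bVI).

bIII

In B major scale degree 3 is D#; D is its lowered form, from B minor. D–F#–A is a major chord — the form found in B minor, not the diatonic iii (D#m). Borrowed into B major it is written bIII.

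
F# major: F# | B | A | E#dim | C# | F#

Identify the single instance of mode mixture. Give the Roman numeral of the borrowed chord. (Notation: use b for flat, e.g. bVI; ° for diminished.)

bIII

The diatonic triads in F# major are F#, G#m, A#m, B, C#, D#m, E#dim. F#, B, E#dim and C# are all diatonic. A (A–C#–E) is not: scale degree 3 in F# major carries A#m (iii). In F# minor the chord on that degree is A, so here it functions as bIII, borrowed from the parallel minor.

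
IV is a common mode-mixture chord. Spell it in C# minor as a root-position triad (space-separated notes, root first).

IV is built on scale degree 4, which is F# in both C# minor and its parallel. Stacking thirds in C# major on F# gives F#–A#–C#.

F# A# C#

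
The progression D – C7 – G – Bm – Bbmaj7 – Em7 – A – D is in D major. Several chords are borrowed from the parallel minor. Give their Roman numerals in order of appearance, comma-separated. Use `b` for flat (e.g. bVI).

D major has the diatonic set D, Em, F#m, G, A, Bm, C#dim. D, G, Bm, Em7 and A all belong to that set. C7 (C–E–G–Bb) doesn't fit — on degree 7 D major would have C#dim (vii°). C7 is the degree-7 chord of D minor, so it is the borrowed bVII7. Bbmaj7 (Bb–D–F–A) doesn't fit — on degree 6 D major would have Bm (vi). Bbmaj7 is the degree-6 chord of D minor, so it is the borrowed bVImaj7.

bVII7, bVImaj7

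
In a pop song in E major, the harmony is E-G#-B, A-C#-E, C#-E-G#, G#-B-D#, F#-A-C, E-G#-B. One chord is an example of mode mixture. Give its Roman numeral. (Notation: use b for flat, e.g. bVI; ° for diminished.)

In E major the diatonic chords are E, F#m, G#m, A, B, C#m, D#dim. Of the given chords, E–G#–B = E, A–C#–E = A, C#–E–G# = C#m and G#–B–D# = G#m are diatonic. F#–A–C doesn't fit — on degree 2 E major would have F#m (ii). F#dim is the degree-2 chord of E minor, so it is the borrowed ii°.

ii°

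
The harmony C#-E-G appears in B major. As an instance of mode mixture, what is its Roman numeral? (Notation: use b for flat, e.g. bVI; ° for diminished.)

The root C# is the diatonic 2nd degree of B major; the borrowing shows in the chord quality. Diatonically B major has C#m (ii) on that degree; C#–E–G is instead the diminished chord native to B minor, so it takes the label ii°.

ii°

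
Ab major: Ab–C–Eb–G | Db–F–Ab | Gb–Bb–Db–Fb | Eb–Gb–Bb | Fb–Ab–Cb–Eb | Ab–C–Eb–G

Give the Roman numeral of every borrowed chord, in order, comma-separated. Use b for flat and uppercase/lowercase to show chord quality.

bVII7, v, bVImaj7

In Ab major the diatonic chords are Ab, Bbm, Cm, Db, Eb, Fm, Gdim. Of the given chords, Ab–C–Eb–G = Abmaj7 and Db–F–Ab = Db are diatonic. Gb–Bb–Db–Fb is not: scale degree 7 in Ab major carries Gdim (vii°). In Ab minor the chord on that degree is Gb7, so here it functions as bVII7, borrowed from the parallel minor. But Eb–Gb–Bb is foreign: the diatonic V on degree 5 is Eb, whereas Ebm comes from Ab minor. It is labeled v. But Fb–Ab–Cb–Eb is foreign: the diatonic vi on degree 6 is Fm, whereas Fbmaj7 comes from Ab minor. It is labeled bVImaj7.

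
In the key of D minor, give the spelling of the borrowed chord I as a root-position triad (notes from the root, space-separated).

D F# A

The root, D, is scale degree 1 — the same note in D minor and D major; only the chord quality changes. In D major the chord on D is D–F#–A.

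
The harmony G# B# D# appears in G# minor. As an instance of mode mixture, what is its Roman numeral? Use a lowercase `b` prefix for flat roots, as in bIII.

I

G# is scale degree 1 in G# minor. Diatonically G# minor has G#m (i) on that degree; G#–B#–D# is instead the major chord native to G# major, so it takes the label I.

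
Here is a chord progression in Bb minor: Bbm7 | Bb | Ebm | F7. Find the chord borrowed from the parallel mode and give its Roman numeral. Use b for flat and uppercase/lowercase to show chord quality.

The diatonic triads in Bb minor (with V from harmonic minor) are Bbm, Cdim, Db, Ebm, F, Gb, Ab. Of the given chords, Bbm7, Ebm and F7 are diatonic. But Bb (Bb–D–F) is foreign: the diatonic i on degree 1 is Bbm, whereas Bb comes from Bb major. It is labeled I.

I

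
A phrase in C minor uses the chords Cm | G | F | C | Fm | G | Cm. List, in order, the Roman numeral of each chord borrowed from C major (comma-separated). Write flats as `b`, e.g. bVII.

C minor has the diatonic set Cm, Ddim, Eb, Fm, G, Ab, Bb (with V from harmonic minor). Cm, G and Fm all belong to that set. But F (F–A–C) is foreign: the diatonic iv on degree 4 is Fm, whereas F comes from C major. It is labeled IV. C (C–E–G) is not: scale degree 1 in C minor carries Cm (i). In C major the chord on that degree is C, so here it functions as I, borrowed from the parallel major.

IV, I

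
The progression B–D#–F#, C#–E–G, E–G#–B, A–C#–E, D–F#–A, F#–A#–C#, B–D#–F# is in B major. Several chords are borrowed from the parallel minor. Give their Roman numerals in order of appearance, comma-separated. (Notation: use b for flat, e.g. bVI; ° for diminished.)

ii°, bVII, bIII

The diatonic triads in B major are B, C#m, D#m, E, F#, G#m, A#dim. B–D#–F# = B, E–G#–B = E and F#–A#–C# = F# are all diatonic. C#–E–G doesn't fit — on degree 2 B major would have C#m (ii). C#dim is the degree-2 chord of B minor, so it is the borrowed ii°. A–C#–E doesn't fit — on degree 7 B major would have A#dim (vii°). A is the degree-7 chord of B minor, so it is the borrowed bVII. D–F#–A is not: scale degree 3 in B major carries D#m (iii). In B minor the chord on that degree is D, so here it functions as bIII, borrowed from the parallel minor.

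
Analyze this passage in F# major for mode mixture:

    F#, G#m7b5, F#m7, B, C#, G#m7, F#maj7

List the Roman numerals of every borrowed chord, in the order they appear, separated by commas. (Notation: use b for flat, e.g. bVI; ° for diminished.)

In F# major the diatonic chords are F#, G#m, A#m, B, C#, D#m, E#dim. F#, B, C#, G#m7 and F#maj7 are all diatonic. But G#m7b5 (G#–B–D–F#) is foreign: the diatonic ii on degree 2 is G#m, whereas G#m7b5 comes from F# minor. It is labeled iiø7. F#m7 (F#–A–C#–E) is not: scale degree 1 in F# major carries F# (I). In F# minor the chord on that degree is F#m7, so here it functions as i7, borrowed from the parallel minor.

iiø7, i7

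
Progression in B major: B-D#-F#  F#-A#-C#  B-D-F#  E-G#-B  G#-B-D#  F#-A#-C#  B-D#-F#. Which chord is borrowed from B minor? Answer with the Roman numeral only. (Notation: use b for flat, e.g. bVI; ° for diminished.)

i

B major has the diatonic set B, C#m, D#m, E, F#, G#m, A#dim. B–D#–F# = B, F#–A#–C# = F#, E–G#–B = E and G#–B–D# = G#m are all diatonic. B–D–F# doesn't fit — on degree 1 B major would have B (I). Bm is the degree-1 chord of B minor, so it is the borrowed i.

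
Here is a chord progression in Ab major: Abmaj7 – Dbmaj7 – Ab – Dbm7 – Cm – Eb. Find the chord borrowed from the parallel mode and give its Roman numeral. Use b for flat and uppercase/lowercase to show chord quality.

The diatonic triads in Ab major are Ab, Bbm, Cm, Db, Eb, Fm, Gdim. Abmaj7, Dbmaj7, Ab, Cm and Eb all belong to that set. Dbm7 (Db–Fb–Ab–Cb) is not: scale degree 4 in Ab major carries Db (IV). In Ab minor the chord on that degree is Dbm7, so here it functions as iv7, borrowed from the parallel minor.

iv7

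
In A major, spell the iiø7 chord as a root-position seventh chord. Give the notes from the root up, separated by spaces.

iiø7 is built on scale degree 2, which is B in both A major and its parallel. In A minor the chord on B is B–D–F–A.

B D F A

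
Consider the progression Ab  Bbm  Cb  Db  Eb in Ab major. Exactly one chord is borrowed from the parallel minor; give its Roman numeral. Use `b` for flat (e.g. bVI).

In Ab major the diatonic chords are Ab, Bbm, Cm, Db, Eb, Fm, Gdim. Ab, Bbm, Db and Eb all belong to that set. But Cb (Cb–Eb–Gb) is foreign: the diatonic iii on degree 3 is Cm, whereas Cb comes from Ab minor. It is labeled bIII.

bIII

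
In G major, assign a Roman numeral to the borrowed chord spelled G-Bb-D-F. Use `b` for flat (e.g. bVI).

G is scale degree 1 in G major. Diatonically G major has G (I) on that degree; G–Bb–D–F is instead the minor-seventh chord native to G minor, so it takes the label i7.

i7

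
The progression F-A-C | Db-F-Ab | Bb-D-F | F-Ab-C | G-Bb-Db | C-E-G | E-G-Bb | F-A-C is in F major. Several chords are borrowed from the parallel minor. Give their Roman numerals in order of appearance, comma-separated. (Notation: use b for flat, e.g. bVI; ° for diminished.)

In F major the diatonic chords are F, Gm, Am, Bb, C, Dm, Edim. Of the given chords, F–A–C = F, Bb–D–F = Bb, C–E–G = C and E–G–Bb = Edim are diatonic. Db–F–Ab doesn't fit — on degree 6 F major would have Dm (vi). Db is the degree-6 chord of F minor, so it is the borrowed bVI. F–Ab–C is not: scale degree 1 in F major carries F (I). In F minor the chord on that degree is Fm, so here it functions as i, borrowed from the parallel minor. But G–Bb–Db is foreign: the diatonic ii on degree 2 is Gm, whereas Gdim comes from F minor. It is labeled ii°.

bVI, i, ii°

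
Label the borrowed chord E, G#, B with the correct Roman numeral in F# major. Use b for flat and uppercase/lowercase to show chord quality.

In F# major scale degree 7 is E#; E is its lowered form, from F# minor. Diatonically F# major has E#dim (vii°) on that degree; E–G#–B is instead the major chord native to F# minor, so it takes the label bVII.

bVII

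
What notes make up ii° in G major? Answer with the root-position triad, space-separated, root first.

The root, A, is scale degree 2 — the same note in G major and G minor; only the chord quality changes. In G minor the chord on A is A–C–Eb.

A C Eb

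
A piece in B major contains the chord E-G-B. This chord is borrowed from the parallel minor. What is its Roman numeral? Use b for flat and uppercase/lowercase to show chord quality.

E is scale degree 4 in B major. The diatonic chord on degree 4 would be E (IV), but E–G–B is the minor chord from B minor. As a borrowed chord it is labeled iv.

iv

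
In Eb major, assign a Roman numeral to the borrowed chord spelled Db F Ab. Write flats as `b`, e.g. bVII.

bVII

Db is the lowered form of scale degree 7 in Eb major (the diatonic degree 7 is D). Diatonically Eb major has Ddim (vii°) on that degree; Db–F–Ab is instead the major chord native to Eb minor, so it takes the label bVII.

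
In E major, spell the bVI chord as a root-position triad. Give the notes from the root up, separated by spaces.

C E G

The root of bVI is the lowered 6th degree: C# becomes C. Building the major chord from the parallel minor on C: C–E–G.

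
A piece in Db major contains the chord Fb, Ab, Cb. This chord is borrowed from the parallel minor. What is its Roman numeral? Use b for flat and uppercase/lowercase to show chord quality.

bIII

In Db major scale degree 3 is F; Fb is its lowered form, from Db minor. The diatonic chord on degree 3 would be Fm (iii), but Fb–Ab–Cb is the major chord from Db minor. As a borrowed chord it is labeled bIII.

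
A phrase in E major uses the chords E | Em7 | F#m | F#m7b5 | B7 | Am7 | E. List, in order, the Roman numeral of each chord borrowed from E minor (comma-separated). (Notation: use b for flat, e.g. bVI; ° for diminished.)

E major has the diatonic set E, F#m, G#m, A, B, C#m, D#dim. E, F#m and B7 are all diatonic. Em7 (E–G–B–D) is not: scale degree 1 in E major carries E (I). In E minor the chord on that degree is Em7, so here it functions as i7, borrowed from the parallel minor. F#m7b5 (F#–A–C–E) is not: scale degree 2 in E major carries F#m (ii). In E minor the chord on that degree is F#m7b5, so here it functions as iiø7, borrowed from the parallel minor. But Am7 (A–C–E–G) is foreign: the diatonic IV on degree 4 is A, whereas Am7 comes from E minor. It is labeled iv7.

i7, iiø7, iv7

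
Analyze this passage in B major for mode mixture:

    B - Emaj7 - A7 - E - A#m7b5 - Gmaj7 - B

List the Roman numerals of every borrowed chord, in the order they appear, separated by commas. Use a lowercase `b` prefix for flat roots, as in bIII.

The diatonic triads in B major are B, C#m, D#m, E, F#, G#m, A#dim. B, Emaj7, E and A#m7b5 all belong to that set. But A7 (A–C#–E–G) is foreign: the diatonic vii° on degree 7 is A#dim, whereas A7 comes from B minor. It is labeled bVII7. But Gmaj7 (G–B–D–F#) is foreign: the diatonic vi on degree 6 is G#m, whereas Gmaj7 comes from B minor. It is labeled bVImaj7.

bVII7, bVImaj7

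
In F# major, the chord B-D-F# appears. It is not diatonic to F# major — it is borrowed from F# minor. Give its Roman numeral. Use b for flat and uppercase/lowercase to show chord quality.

B is scale degree 4 in F# major. Diatonically F# major has B (IV) on that degree; B–D–F# is instead the minor chord native to F# minor, so it takes the label iv.

iv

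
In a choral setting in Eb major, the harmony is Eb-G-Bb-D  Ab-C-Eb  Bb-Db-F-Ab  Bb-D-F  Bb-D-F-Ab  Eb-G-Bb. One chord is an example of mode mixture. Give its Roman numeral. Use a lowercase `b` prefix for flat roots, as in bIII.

In Eb major the diatonic chords are Eb, Fm, Gm, Ab, Bb, Cm, Ddim. Of the given chords, Eb–G–Bb–D = Ebmaj7, Ab–C–Eb = Ab, Bb–D–F = Bb, Bb–D–F–Ab = Bb7 and Eb–G–Bb = Eb are diatonic. Bb–Db–F–Ab doesn't fit — on degree 5 Eb major would have Bb (V). Bbm7 is the degree-5 chord of Eb minor, so it is the borrowed v7.

v7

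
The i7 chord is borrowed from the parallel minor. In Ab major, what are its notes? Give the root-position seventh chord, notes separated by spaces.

The root, Ab, is scale degree 1 — the same note in Ab major and Ab minor; only the chord quality changes. Building the minor-seventh chord from the parallel minor on Ab: Ab–Cb–Eb–Gb.

Ab Cb Eb Gb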